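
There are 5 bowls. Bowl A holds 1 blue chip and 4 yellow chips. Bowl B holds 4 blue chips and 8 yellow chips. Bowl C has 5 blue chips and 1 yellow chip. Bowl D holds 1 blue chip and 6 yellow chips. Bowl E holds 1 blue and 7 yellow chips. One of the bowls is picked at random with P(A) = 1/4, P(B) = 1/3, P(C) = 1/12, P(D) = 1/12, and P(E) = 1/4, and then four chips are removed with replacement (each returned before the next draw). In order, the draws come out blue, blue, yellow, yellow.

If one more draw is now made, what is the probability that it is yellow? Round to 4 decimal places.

0.6984

Under each hypothesis, the probability of the observed sequence is: P(data | bowl A) = (1/5)(1/5)(4/5)(4/5) = 0.0256; P(data | bowl B) = (4/12)(4/12)(8/12)(8/12) = 0.049383; P(data | bowl C) = (5/6)(5/6)(1/6)(1/6) = 0.01929; P(data | bowl D) = (1/7)(1/7)(6/7)(6/7) = 0.014994; P(data | bowl E) = (1/8)(1/8)(7/8)(7/8) = 0.011963.
The prior-weighted likelihoods are 1/4 · 0.0256 = 0.0064, 1/3 · 0.049383 = 0.016461, 1/12 · 0.01929 = 0.0016075, 1/12 · 0.014994 = 0.0012495, 1/4 · 0.011963 = 0.0029907; with total 0.028709.
Dividing through by the total gives posterior P(bowl A | data) = 0.22293, P(bowl B | data) = 0.57338, P(bowl C | data) = 0.055994, P(bowl D | data) = 0.043523, P(bowl E | data) = 0.10418.
So P(yellow next | data) = Σ P(yellow next | H) P(H | data) = (4/5)(0.22293) + (2/3)(0.57338) + (1/6)(0.055994) + (6/7)(0.043523) + (7/8)(0.10418) = 0.69839.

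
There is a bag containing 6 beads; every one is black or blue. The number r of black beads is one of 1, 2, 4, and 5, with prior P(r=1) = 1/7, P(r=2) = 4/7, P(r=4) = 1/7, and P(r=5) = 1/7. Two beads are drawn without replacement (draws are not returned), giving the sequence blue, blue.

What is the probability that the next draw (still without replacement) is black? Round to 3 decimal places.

For each hypothesis, P(data | H) works out to: P(data | r = 1) = (5/6)(4/5) = 2/3; P(data | r = 2) = (4/6)(3/5) = 2/5; P(data | r = 4) = (2/6)(1/5) = 1/15; P(data | r = 5) = (1/6)(0/5) = 0.
The prior-weighted likelihoods are 1/7 · 2/3 = 2/21, 4/7 · 2/5 = 8/35, 1/7 · 1/15 = 1/105, 1/7 · 0 = 0; these sum to 1/3.
Normalising, the posterior is P(r = 1 | data) = 2/7, P(r = 2 | data) = 24/35, P(r = 4 | data) = 1/35, P(r = 5 | data) = 0.
So P(black next | data) = Σ P(black next | H) P(H | data) = (1/4)(2/7) + (1/2)(24/35) + (1)(1/35) = 31/70.

0.443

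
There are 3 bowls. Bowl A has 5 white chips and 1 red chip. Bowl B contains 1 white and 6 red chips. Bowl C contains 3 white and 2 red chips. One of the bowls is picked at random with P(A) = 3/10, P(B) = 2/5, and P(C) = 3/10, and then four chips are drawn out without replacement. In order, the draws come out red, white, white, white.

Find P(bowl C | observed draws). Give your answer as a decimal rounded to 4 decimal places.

0.3750

Compute the likelihood of the observed sequence for each case: P(data | bowl A) = (1/6)(5/5)(4/4)(3/3) = 1/6; P(data | bowl B) = (6/7)(1/6)(0/5) = 0; P(data | bowl C) = (2/5)(3/4)(2/3)(1/2) = 1/10.
The prior-weighted likelihoods are 3/10 · 1/6 = 1/20, 2/5 · 0 = 0, 3/10 · 1/10 = 3/100; summing to 2/25.
By Bayes' rule, P(bowl C | data) = (3/100) / (2/25) = 3/8.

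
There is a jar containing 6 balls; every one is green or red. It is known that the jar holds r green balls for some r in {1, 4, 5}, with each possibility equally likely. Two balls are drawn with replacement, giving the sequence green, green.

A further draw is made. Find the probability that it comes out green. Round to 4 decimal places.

0.7540

Under each hypothesis, the probability of the observed sequence is: P(data | r = 1) = (1/6)(1/6) = 1/36; P(data | r = 4) = (4/6)(4/6) = 4/9; P(data | r = 5) = (5/6)(5/6) = 25/36.
Weighting by the prior gives 1/3 · 1/36 = 1/108, 1/3 · 4/9 = 4/27, 1/3 · 25/36 = 25/108; these sum to 7/18.
Dividing through by the total gives posterior P(r = 1 | data) = 1/42, P(r = 4 | data) = 8/21, P(r = 5 | data) = 25/42.
Averaging over the posterior, P(green next | data) = (1/6)(1/42) + (2/3)(8/21) + (5/6)(25/42) = 95/126.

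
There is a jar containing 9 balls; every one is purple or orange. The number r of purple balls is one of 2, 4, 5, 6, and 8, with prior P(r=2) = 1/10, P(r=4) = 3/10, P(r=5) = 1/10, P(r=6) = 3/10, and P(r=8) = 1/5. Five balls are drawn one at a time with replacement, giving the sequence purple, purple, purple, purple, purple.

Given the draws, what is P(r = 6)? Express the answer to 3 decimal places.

Under each hypothesis, the probability of the observed sequence is: P(data | r = 2) = (2/9)(2/9)(2/9)(2/9)(2/9) = 0.00054192; P(data | r = 4) = (4/9)(4/9)(4/9)(4/9)(4/9) = 0.017342; P(data | r = 5) = (5/9)(5/9)(5/9)(5/9)(5/9) = 0.052922; P(data | r = 6) = (6/9)(6/9)(6/9)(6/9)(6/9) = 0.13169; P(data | r = 8) = (8/9)(8/9)(8/9)(8/9)(8/9) = 0.55493.
Multiplying each by its prior: 1/10 · 0.00054192 = 5.4192e-05, 3/10 · 0.017342 = 0.0052025, 1/10 · 0.052922 = 0.0052922, 3/10 · 0.13169 = 0.039506, 1/5 · 0.55493 = 0.11099; summing to 0.16104.
So P(r = 6 | data) = (0.039506) / (0.16104) = 0.24532.

0.245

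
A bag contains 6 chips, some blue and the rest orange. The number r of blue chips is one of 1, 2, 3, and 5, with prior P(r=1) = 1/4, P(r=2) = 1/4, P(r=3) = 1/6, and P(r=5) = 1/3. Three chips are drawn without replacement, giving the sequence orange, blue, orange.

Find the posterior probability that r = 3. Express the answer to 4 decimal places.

0.2143

For each hypothesis, P(data | H) works out to: P(data | r = 1) = (5/6)(1/5)(4/4) = 1/6; P(data | r = 2) = (4/6)(2/5)(3/4) = 1/5; P(data | r = 3) = (3/6)(3/5)(2/4) = 3/20; P(data | r = 5) = (1/6)(5/5)(0/4) = 0.
Weighting by the prior gives 1/4 · 1/6 = 1/24, 1/4 · 1/5 = 1/20, 1/6 · 3/20 = 1/40, 1/3 · 0 = 0; these sum to 7/60.
Therefore the posterior P(r = 3 | data) = (1/40) / (7/60) = 3/14.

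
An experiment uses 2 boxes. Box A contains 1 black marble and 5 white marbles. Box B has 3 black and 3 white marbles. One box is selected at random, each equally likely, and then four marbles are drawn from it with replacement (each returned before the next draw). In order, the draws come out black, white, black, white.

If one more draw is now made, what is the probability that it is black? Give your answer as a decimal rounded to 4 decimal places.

Compute the likelihood of the observed sequence for each case: P(data | box A) = (1/6)(5/6)(1/6)(5/6) = 0.01929; P(data | box B) = (3/6)(3/6)(3/6)(3/6) = 0.0625.
The prior-weighted likelihoods are 1/2 · 0.01929 = 0.0096451, 1/2 · 0.0625 = 0.03125; summing to 0.040895.
The posterior is then P(box A | data) = 0.23585, P(box B | data) = 0.76415.
So P(black next | data) = Σ P(black next | H) P(H | data) = (1/6)(0.23585) + (1/2)(0.76415) = 0.42138.

0.4214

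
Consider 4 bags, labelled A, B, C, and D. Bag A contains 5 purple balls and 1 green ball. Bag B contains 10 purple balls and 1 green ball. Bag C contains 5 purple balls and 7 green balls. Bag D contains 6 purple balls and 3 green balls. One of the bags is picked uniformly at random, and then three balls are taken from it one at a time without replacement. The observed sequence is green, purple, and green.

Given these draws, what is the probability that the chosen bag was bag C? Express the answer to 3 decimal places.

Compute the likelihood of the observed sequence for each case: P(data | bag A) = (1/6)(5/5)(0/4) = 0; P(data | bag B) = (1/11)(10/10)(0/9) = 0; P(data | bag C) = (7/12)(5/11)(6/10) = 0.15909; P(data | bag D) = (3/9)(6/8)(2/7) = 0.071429.
Multiplying each by its prior: 1/4 · 0 = 0, 1/4 · 0 = 0, 1/4 · 0.15909 = 0.039773, 1/4 · 0.071429 = 0.017857; summing to 0.05763.
Hence P(bag C | data) = (0.039773) / (0.05763) = 0.69014.

0.690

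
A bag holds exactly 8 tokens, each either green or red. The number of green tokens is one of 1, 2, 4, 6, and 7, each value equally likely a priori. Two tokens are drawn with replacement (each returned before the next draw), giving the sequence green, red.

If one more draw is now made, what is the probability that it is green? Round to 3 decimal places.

For each hypothesis, P(data | H) works out to: P(data | r = 1) = (1/8)(7/8) = 7/64; P(data | r = 2) = (2/8)(6/8) = 3/16; P(data | r = 4) = (4/8)(4/8) = 1/4; P(data | r = 6) = (6/8)(2/8) = 3/16; P(data | r = 7) = (7/8)(1/8) = 7/64.
Multiplying each by its prior: 1/5 · 7/64 = 7/320, 1/5 · 3/16 = 3/80, 1/5 · 1/4 = 1/20, 1/5 · 3/16 = 3/80, 1/5 · 7/64 = 7/320; these sum to 27/160.
Normalising, the posterior is P(r = 1 | data) = 7/54, P(r = 2 | data) = 2/9, P(r = 4 | data) = 8/27, P(r = 6 | data) = 2/9, P(r = 7 | data) = 7/54.
So P(green next | data) = Σ P(green next | H) P(H | data) = (1/8)(7/54) + (1/4)(2/9) + (1/2)(8/27) + (3/4)(2/9) + (7/8)(7/54) = 1/2.

0.500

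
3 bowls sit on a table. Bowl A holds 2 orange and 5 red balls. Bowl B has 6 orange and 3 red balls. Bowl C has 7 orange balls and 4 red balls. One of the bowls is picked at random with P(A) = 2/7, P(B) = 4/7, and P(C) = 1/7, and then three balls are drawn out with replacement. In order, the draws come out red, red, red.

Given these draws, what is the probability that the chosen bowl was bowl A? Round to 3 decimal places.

0.788

Under each hypothesis, the probability of the observed sequence is: P(data | bowl A) = (5/7)(5/7)(5/7) = 0.36443; P(data | bowl B) = (3/9)(3/9)(3/9) = 0.037037; P(data | bowl C) = (4/11)(4/11)(4/11) = 0.048084.
The prior-weighted likelihoods are 2/7 · 0.36443 = 0.10412, 4/7 · 0.037037 = 0.021164, 1/7 · 0.048084 = 0.0068692; summing to 0.13216.
By Bayes' rule, P(bowl A | data) = (0.10412) / (0.13216) = 0.78788.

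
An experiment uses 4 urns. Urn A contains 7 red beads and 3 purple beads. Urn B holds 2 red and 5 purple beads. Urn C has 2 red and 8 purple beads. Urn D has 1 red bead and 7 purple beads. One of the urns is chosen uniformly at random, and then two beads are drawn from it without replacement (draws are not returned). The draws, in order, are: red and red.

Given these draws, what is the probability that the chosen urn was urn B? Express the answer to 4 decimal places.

The likelihood of the observed sequence under each hypothesis: P(data | urn A) = (7/10)(6/9) = 0.46667; P(data | urn B) = (2/7)(1/6) = 0.047619; P(data | urn C) = (2/10)(1/9) = 0.022222; P(data | urn D) = (1/8)(0/7) = 0.
Weighting by the prior gives 1/4 · 0.46667 = 0.11667, 1/4 · 0.047619 = 0.011905, 1/4 · 0.022222 = 0.0055556, 1/4 · 0 = 0; these sum to 0.13413.
Therefore the posterior P(urn B | data) = (0.011905) / (0.13413) = 0.088757.

0.0888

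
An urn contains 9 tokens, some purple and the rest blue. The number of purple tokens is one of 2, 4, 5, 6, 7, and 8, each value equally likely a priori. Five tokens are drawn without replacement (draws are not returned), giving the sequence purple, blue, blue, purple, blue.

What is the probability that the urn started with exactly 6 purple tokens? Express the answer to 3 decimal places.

0.100

Under each hypothesis, the probability of the observed sequence is: P(data | r = 2) = (2/9)(7/8)(6/7)(1/6)(5/5) = 1/36; P(data | r = 4) = (4/9)(5/8)(4/7)(3/6)(3/5) = 1/21; P(data | r = 5) = (5/9)(4/8)(3/7)(4/6)(2/5) = 2/63; P(data | r = 6) = (6/9)(3/8)(2/7)(5/6)(1/5) = 1/84; P(data | r = 7) = (7/9)(2/8)(1/7)(6/6)(0/5) = 0; P(data | r = 8) = (8/9)(1/8)(0/7) = 0.
The prior-weighted likelihoods are 1/6 · 1/36 = 1/216, 1/6 · 1/21 = 1/126, 1/6 · 2/63 = 1/189, 1/6 · 1/84 = 1/504, 1/6 · 0 = 0, 1/6 · 0 = 0; summing to 5/252.
So P(r = 6 | data) = (1/504) / (5/252) = 1/10.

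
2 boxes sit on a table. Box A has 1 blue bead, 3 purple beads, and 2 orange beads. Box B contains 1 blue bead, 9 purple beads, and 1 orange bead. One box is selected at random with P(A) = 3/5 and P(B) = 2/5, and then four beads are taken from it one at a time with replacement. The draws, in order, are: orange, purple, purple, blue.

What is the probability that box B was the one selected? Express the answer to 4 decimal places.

0.2098

Compute the likelihood of the observed sequence for each case: P(data | box A) = (2/6)(3/6)(3/6)(1/6) = 0.013889; P(data | box B) = (1/11)(9/11)(9/11)(1/11) = 0.0055324.
Multiplying each by its prior: 3/5 · 0.013889 = 0.0083333, 2/5 · 0.0055324 = 0.002213; with total 0.010546.
Therefore the posterior P(box B | data) = (0.002213) / (0.010546) = 0.20983.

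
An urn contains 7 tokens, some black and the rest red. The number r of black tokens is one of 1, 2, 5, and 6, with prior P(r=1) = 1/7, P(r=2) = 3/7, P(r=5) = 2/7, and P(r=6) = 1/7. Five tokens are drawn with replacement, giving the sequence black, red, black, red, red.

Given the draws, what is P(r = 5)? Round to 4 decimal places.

0.1859

Compute the likelihood of the observed sequence for each case: P(data | r = 1) = (1/7)(6/7)(1/7)(6/7)(6/7) = 0.012852; P(data | r = 2) = (2/7)(5/7)(2/7)(5/7)(5/7) = 0.02975; P(data | r = 5) = (5/7)(2/7)(5/7)(2/7)(2/7) = 0.0119; P(data | r = 6) = (6/7)(1/7)(6/7)(1/7)(1/7) = 0.002142.
Weighting by the prior gives 1/7 · 0.012852 = 0.001836, 3/7 · 0.02975 = 0.01275, 2/7 · 0.0119 = 0.0033999, 1/7 · 0.002142 = 0.00030599; these sum to 0.018292.
By Bayes' rule, P(r = 5 | data) = (0.0033999) / (0.018292) = 0.18587.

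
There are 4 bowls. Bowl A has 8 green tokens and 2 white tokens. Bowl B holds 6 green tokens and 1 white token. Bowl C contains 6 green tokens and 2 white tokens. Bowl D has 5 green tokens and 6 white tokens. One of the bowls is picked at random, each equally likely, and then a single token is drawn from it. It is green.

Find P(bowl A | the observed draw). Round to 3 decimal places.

0.280

For each hypothesis, P(data | H) works out to: P(data | bowl A) = (8/10) = 0.8; P(data | bowl B) = (6/7) = 0.85714; P(data | bowl C) = (6/8) = 0.75; P(data | bowl D) = (5/11) = 0.45455.
Weighting by the prior gives 1/4 · 0.8 = 0.2, 1/4 · 0.85714 = 0.21429, 1/4 · 0.75 = 0.1875, 1/4 · 0.45455 = 0.11364; summing to 0.71542.
By Bayes' rule, P(bowl A | data) = (0.2) / (0.71542) = 0.27956.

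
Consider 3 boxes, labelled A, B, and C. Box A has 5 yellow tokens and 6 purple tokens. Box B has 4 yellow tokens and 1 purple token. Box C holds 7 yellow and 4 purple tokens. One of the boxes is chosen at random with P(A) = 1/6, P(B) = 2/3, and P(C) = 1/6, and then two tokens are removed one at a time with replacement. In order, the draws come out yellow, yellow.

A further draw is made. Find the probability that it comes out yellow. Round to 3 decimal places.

Compute the likelihood of the observed sequence for each case: P(data | box A) = (5/11)(5/11) = 0.20661; P(data | box B) = (4/5)(4/5) = 0.64; P(data | box C) = (7/11)(7/11) = 0.40496.
The prior-weighted likelihoods are 1/6 · 0.20661 = 0.034435, 2/3 · 0.64 = 0.42667, 1/6 · 0.40496 = 0.067493; summing to 0.5286.
Dividing through by the total gives posterior P(box A | data) = 0.065145, P(box B | data) = 0.80717, P(box C | data) = 0.12768.
Averaging over the posterior, P(yellow next | data) = (5/11)(0.065145) + (4/5)(0.80717) + (7/11)(0.12768) = 0.7566.

0.757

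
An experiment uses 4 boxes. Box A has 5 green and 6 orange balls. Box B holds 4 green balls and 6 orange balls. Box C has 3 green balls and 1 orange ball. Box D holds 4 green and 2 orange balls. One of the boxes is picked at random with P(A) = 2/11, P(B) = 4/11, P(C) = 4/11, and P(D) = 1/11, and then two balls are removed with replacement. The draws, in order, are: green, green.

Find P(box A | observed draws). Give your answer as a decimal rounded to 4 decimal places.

0.1103

Compute the likelihood of the observed sequence for each case: P(data | box A) = (5/11)(5/11) = 0.20661; P(data | box B) = (4/10)(4/10) = 0.16; P(data | box C) = (3/4)(3/4) = 0.5625; P(data | box D) = (4/6)(4/6) = 0.44444.
Multiplying each by its prior: 2/11 · 0.20661 = 0.037566, 4/11 · 0.16 = 0.058182, 4/11 · 0.5625 = 0.20455, 1/11 · 0.44444 = 0.040404; these sum to 0.3407.
Hence P(box A | data) = (0.037566) / (0.3407) = 0.11026.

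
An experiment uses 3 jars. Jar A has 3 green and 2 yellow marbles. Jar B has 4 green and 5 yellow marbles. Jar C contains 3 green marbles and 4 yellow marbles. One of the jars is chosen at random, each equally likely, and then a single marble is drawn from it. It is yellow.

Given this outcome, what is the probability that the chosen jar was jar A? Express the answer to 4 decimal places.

0.2620

The likelihood of this draw under each hypothesis: P(data | jar A) = (2/5) = 2/5; P(data | jar B) = (5/9) = 5/9; P(data | jar C) = (4/7) = 4/7.
Weighting by the prior gives 1/3 · 2/5 = 2/15, 1/3 · 5/9 = 5/27, 1/3 · 4/7 = 4/21; with total 481/945.
So P(jar A | data) = (2/15) / (481/945) = 126/481.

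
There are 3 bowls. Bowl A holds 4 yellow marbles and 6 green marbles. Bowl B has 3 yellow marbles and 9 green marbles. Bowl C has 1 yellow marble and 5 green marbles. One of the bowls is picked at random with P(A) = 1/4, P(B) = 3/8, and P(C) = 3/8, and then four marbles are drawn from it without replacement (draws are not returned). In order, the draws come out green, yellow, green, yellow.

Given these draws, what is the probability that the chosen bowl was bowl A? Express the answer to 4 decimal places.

0.5670

Under each hypothesis, the probability of the observed sequence is: P(data | bowl A) = (6/10)(4/9)(5/8)(3/7) = 0.071429; P(data | bowl B) = (9/12)(3/11)(8/10)(2/9) = 0.036364; P(data | bowl C) = (5/6)(1/5)(4/4)(0/3) = 0.
Weighting by the prior gives 1/4 · 0.071429 = 0.017857, 3/8 · 0.036364 = 0.013636, 3/8 · 0 = 0; with total 0.031494.
So P(bowl A | data) = (0.017857) / (0.031494) = 0.56701.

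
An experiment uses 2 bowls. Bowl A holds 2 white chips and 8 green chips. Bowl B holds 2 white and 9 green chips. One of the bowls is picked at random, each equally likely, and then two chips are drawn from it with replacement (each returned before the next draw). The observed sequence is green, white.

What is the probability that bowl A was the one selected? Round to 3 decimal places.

0.518

Compute the likelihood of the observed sequence for each case: P(data | bowl A) = (8/10)(2/10) = 0.16; P(data | bowl B) = (9/11)(2/11) = 0.14876.
Weighting by the prior gives 1/2 · 0.16 = 0.08, 1/2 · 0.14876 = 0.07438; these sum to 0.15438.
Therefore the posterior P(bowl A | data) = (0.08) / (0.15438) = 0.5182.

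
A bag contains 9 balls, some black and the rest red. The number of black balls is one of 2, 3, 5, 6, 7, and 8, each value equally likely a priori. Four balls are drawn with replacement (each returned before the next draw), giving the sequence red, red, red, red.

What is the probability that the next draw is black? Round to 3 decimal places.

0.290

Under each hypothesis, the probability of the observed sequence is: P(data | r = 2) = (7/9)(7/9)(7/9)(7/9) = 0.36595; P(data | r = 3) = (6/9)(6/9)(6/9)(6/9) = 0.19753; P(data | r = 5) = (4/9)(4/9)(4/9)(4/9) = 0.039018; P(data | r = 6) = (3/9)(3/9)(3/9)(3/9) = 0.012346; P(data | r = 7) = (2/9)(2/9)(2/9)(2/9) = 0.0024387; P(data | r = 8) = (1/9)(1/9)(1/9)(1/9) = 0.00015242.
Multiplying each by its prior: 1/6 · 0.36595 = 0.060992, 1/6 · 0.19753 = 0.032922, 1/6 · 0.039018 = 0.0065031, 1/6 · 0.012346 = 0.0020576, 1/6 · 0.0024387 = 0.00040644, 1/6 · 0.00015242 = 2.5403e-05; these sum to 0.10291.
The posterior is then P(r = 2 | data) = 0.59269, P(r = 3 | data) = 0.31992, P(r = 5 | data) = 0.063194, P(r = 6 | data) = 0.019995, P(r = 7 | data) = 0.0039496, P(r = 8 | data) = 0.00024685.
So P(black next | data) = Σ P(black next | H) P(H | data) = (2/9)(0.59269) + (1/3)(0.31992) + (5/9)(0.063194) + (2/3)(0.019995) + (7/9)(0.0039496) + (8/9)(0.00024685) = 0.29008.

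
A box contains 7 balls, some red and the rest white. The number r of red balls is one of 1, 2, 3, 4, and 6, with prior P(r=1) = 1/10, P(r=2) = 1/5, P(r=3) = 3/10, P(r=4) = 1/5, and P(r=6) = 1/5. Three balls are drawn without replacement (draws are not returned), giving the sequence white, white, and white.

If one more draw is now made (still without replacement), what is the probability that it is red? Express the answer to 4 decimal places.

0.4815

The likelihood of the observed sequence under each hypothesis: P(data | r = 1) = (6/7)(5/6)(4/5) = 4/7; P(data | r = 2) = (5/7)(4/6)(3/5) = 2/7; P(data | r = 3) = (4/7)(3/6)(2/5) = 4/35; P(data | r = 4) = (3/7)(2/6)(1/5) = 1/35; P(data | r = 6) = (1/7)(0/6) = 0.
Multiplying each by its prior: 1/10 · 4/7 = 2/35, 1/5 · 2/7 = 2/35, 3/10 · 4/35 = 6/175, 1/5 · 1/35 = 1/175, 1/5 · 0 = 0; with total 27/175.
Dividing through by the total gives posterior P(r = 1 | data) = 10/27, P(r = 2 | data) = 10/27, P(r = 3 | data) = 2/9, P(r = 4 | data) = 1/27, P(r = 6 | data) = 0.
Averaging over the posterior, P(red next | data) = (1/4)(10/27) + (1/2)(10/27) + (3/4)(2/9) + (1)(1/27) = 13/27.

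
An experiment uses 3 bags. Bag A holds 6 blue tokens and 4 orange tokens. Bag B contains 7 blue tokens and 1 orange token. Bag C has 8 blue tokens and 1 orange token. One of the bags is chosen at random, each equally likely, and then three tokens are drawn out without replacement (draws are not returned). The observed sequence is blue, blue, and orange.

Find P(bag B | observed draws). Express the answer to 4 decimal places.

Under each hypothesis, the probability of the observed sequence is: P(data | bag A) = (6/10)(5/9)(4/8) = 1/6; P(data | bag B) = (7/8)(6/7)(1/6) = 1/8; P(data | bag C) = (8/9)(7/8)(1/7) = 1/9.
Weighting by the prior gives 1/3 · 1/6 = 1/18, 1/3 · 1/8 = 1/24, 1/3 · 1/9 = 1/27; these sum to 29/216.
Therefore the posterior P(bag B | data) = (1/24) / (29/216) = 9/29.

0.3103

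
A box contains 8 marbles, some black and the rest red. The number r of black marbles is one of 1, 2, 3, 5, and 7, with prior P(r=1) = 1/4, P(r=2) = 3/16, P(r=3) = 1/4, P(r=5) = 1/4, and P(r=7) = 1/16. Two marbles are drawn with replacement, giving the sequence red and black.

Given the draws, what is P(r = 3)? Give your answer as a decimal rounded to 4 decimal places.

0.3141

Under each hypothesis, the probability of the observed sequence is: P(data | r = 1) = (7/8)(1/8) = 0.10938; P(data | r = 2) = (6/8)(2/8) = 0.1875; P(data | r = 3) = (5/8)(3/8) = 0.23438; P(data | r = 5) = (3/8)(5/8) = 0.23438; P(data | r = 7) = (1/8)(7/8) = 0.10938.
Multiplying each by its prior: 1/4 · 0.10938 = 0.027344, 3/16 · 0.1875 = 0.035156, 1/4 · 0.23438 = 0.058594, 1/4 · 0.23438 = 0.058594, 1/16 · 0.10938 = 0.0068359; these sum to 0.18652.
So P(r = 3 | data) = (0.058594) / (0.18652) = 0.31414.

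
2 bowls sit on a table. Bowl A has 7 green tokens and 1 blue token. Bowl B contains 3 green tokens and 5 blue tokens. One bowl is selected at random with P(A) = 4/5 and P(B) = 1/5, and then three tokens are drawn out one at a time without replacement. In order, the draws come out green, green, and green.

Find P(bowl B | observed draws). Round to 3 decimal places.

Compute the likelihood of the observed sequence for each case: P(data | bowl A) = (7/8)(6/7)(5/6) = 5/8; P(data | bowl B) = (3/8)(2/7)(1/6) = 1/56.
Multiplying each by its prior: 4/5 · 5/8 = 1/2, 1/5 · 1/56 = 1/280; these sum to 141/280.
Hence P(bowl B | data) = (1/280) / (141/280) = 1/141.

0.007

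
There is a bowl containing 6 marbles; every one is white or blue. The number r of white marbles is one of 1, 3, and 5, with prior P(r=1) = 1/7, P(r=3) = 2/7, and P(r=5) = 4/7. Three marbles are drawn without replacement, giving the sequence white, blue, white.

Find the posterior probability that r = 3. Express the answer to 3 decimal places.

For each hypothesis, P(data | H) works out to: P(data | r = 1) = (1/6)(5/5)(0/4) = 0; P(data | r = 3) = (3/6)(3/5)(2/4) = 3/20; P(data | r = 5) = (5/6)(1/5)(4/4) = 1/6.
Multiplying each by its prior: 1/7 · 0 = 0, 2/7 · 3/20 = 3/70, 4/7 · 1/6 = 2/21; summing to 29/210.
So P(r = 3 | data) = (3/70) / (29/210) = 9/29.

0.310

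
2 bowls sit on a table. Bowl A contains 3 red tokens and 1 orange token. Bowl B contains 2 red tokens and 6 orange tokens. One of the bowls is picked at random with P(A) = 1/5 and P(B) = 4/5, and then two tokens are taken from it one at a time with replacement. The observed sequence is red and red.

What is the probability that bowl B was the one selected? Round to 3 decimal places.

0.308

The likelihood of the observed sequence under each hypothesis: P(data | bowl A) = (3/4)(3/4) = 9/16; P(data | bowl B) = (2/8)(2/8) = 1/16.
Weighting by the prior gives 1/5 · 9/16 = 9/80, 4/5 · 1/16 = 1/20; summing to 13/80.
By Bayes' rule, P(bowl B | data) = (1/20) / (13/80) = 4/13.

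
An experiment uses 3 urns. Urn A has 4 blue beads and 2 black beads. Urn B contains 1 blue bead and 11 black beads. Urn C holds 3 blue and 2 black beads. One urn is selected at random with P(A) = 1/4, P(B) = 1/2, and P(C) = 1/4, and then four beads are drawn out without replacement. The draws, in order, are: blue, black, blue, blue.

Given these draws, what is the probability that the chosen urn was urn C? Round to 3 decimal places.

0.429

Compute the likelihood of the observed sequence for each case: P(data | urn A) = (4/6)(2/5)(3/4)(2/3) = 2/15; P(data | urn B) = (1/12)(11/11)(0/10) = 0; P(data | urn C) = (3/5)(2/4)(2/3)(1/2) = 1/10.
Weighting by the prior gives 1/4 · 2/15 = 1/30, 1/2 · 0 = 0, 1/4 · 1/10 = 1/40; summing to 7/120.
Therefore the posterior P(urn C | data) = (1/40) / (7/120) = 3/7.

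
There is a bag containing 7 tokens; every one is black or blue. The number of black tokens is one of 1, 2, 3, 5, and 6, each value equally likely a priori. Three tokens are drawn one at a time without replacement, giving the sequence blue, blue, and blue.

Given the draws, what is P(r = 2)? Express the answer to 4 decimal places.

Under each hypothesis, the probability of the observed sequence is: P(data | r = 1) = (6/7)(5/6)(4/5) = 4/7; P(data | r = 2) = (5/7)(4/6)(3/5) = 2/7; P(data | r = 3) = (4/7)(3/6)(2/5) = 4/35; P(data | r = 5) = (2/7)(1/6)(0/5) = 0; P(data | r = 6) = (1/7)(0/6) = 0.
Weighting by the prior gives 1/5 · 4/7 = 4/35, 1/5 · 2/7 = 2/35, 1/5 · 4/35 = 4/175, 1/5 · 0 = 0, 1/5 · 0 = 0; these sum to 34/175.
By Bayes' rule, P(r = 2 | data) = (2/35) / (34/175) = 5/17.

0.2941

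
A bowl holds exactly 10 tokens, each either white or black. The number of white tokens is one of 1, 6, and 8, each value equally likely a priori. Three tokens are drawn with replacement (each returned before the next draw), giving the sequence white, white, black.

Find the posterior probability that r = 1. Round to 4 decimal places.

Under each hypothesis, the probability of the observed sequence is: P(data | r = 1) = (1/10)(1/10)(9/10) = 0.009; P(data | r = 6) = (6/10)(6/10)(4/10) = 0.144; P(data | r = 8) = (8/10)(8/10)(2/10) = 0.128.
The prior-weighted likelihoods are 1/3 · 0.009 = 0.003, 1/3 · 0.144 = 0.048, 1/3 · 0.128 = 0.042667; summing to 0.093667.
By Bayes' rule, P(r = 1 | data) = (0.003) / (0.093667) = 0.032028.

0.0320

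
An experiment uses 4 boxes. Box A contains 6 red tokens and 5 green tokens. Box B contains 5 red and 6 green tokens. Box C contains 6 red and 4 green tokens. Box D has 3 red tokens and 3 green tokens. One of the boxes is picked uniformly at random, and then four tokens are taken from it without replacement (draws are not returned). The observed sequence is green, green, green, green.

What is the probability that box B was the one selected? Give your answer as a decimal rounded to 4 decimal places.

Compute the likelihood of the observed sequence for each case: P(data | box A) = (5/11)(4/10)(3/9)(2/8) = 0.015152; P(data | box B) = (6/11)(5/10)(4/9)(3/8) = 0.045455; P(data | box C) = (4/10)(3/9)(2/8)(1/7) = 0.0047619; P(data | box D) = (3/6)(2/5)(1/4)(0/3) = 0.
Multiplying each by its prior: 1/4 · 0.015152 = 0.0037879, 1/4 · 0.045455 = 0.011364, 1/4 · 0.0047619 = 0.0011905, 1/4 · 0 = 0; summing to 0.016342.
So P(box B | data) = (0.011364) / (0.016342) = 0.69536.

0.6954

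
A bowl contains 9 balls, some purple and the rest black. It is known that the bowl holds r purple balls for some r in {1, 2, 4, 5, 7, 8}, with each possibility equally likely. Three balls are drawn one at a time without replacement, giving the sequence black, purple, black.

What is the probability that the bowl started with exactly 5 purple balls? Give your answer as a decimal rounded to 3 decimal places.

For each hypothesis, P(data | H) works out to: P(data | r = 1) = (8/9)(1/8)(7/7) = 1/9; P(data | r = 2) = (7/9)(2/8)(6/7) = 1/6; P(data | r = 4) = (5/9)(4/8)(4/7) = 10/63; P(data | r = 5) = (4/9)(5/8)(3/7) = 5/42; P(data | r = 7) = (2/9)(7/8)(1/7) = 1/36; P(data | r = 8) = (1/9)(8/8)(0/7) = 0.
Multiplying each by its prior: 1/6 · 1/9 = 1/54, 1/6 · 1/6 = 1/36, 1/6 · 10/63 = 5/189, 1/6 · 5/42 = 5/252, 1/6 · 1/36 = 1/216, 1/6 · 0 = 0; summing to 7/72.
By Bayes' rule, P(r = 5 | data) = (5/252) / (7/72) = 10/49.

0.204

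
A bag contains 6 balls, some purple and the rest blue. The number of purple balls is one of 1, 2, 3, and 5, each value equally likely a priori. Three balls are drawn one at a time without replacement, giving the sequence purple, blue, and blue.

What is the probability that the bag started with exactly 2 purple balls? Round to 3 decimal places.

0.387

Compute the likelihood of the observed sequence for each case: P(data | r = 1) = (1/6)(5/5)(4/4) = 1/6; P(data | r = 2) = (2/6)(4/5)(3/4) = 1/5; P(data | r = 3) = (3/6)(3/5)(2/4) = 3/20; P(data | r = 5) = (5/6)(1/5)(0/4) = 0.
The prior-weighted likelihoods are 1/4 · 1/6 = 1/24, 1/4 · 1/5 = 1/20, 1/4 · 3/20 = 3/80, 1/4 · 0 = 0; these sum to 31/240.
So P(r = 2 | data) = (1/20) / (31/240) = 12/31.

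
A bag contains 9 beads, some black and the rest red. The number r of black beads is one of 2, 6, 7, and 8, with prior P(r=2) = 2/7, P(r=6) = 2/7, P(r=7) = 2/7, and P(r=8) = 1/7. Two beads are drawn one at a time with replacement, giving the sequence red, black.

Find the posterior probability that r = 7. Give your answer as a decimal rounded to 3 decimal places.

Compute the likelihood of the observed sequence for each case: P(data | r = 2) = (7/9)(2/9) = 14/81; P(data | r = 6) = (3/9)(6/9) = 2/9; P(data | r = 7) = (2/9)(7/9) = 14/81; P(data | r = 8) = (1/9)(8/9) = 8/81.
Weighting by the prior gives 2/7 · 14/81 = 4/81, 2/7 · 2/9 = 4/63, 2/7 · 14/81 = 4/81, 1/7 · 8/81 = 8/567; summing to 100/567.
Therefore the posterior P(r = 7 | data) = (4/81) / (100/567) = 7/25.

0.280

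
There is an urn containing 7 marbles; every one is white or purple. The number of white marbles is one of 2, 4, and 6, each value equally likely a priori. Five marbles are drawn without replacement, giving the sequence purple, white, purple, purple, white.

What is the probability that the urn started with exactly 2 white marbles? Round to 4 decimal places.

Under each hypothesis, the probability of the observed sequence is: P(data | r = 2) = (5/7)(2/6)(4/5)(3/4)(1/3) = 1/21; P(data | r = 4) = (3/7)(4/6)(2/5)(1/4)(3/3) = 1/35; P(data | r = 6) = (1/7)(6/6)(0/5) = 0.
Weighting by the prior gives 1/3 · 1/21 = 1/63, 1/3 · 1/35 = 1/105, 1/3 · 0 = 0; these sum to 8/315.
Hence P(r = 2 | data) = (1/63) / (8/315) = 5/8.

0.6250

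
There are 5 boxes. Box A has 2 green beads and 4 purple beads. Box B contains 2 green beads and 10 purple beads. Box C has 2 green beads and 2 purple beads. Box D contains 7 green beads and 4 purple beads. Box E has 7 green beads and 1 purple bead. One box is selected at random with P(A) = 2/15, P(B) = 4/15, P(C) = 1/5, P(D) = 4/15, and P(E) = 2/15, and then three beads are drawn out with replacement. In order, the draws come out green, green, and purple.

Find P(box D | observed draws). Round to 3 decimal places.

0.422

The likelihood of the observed sequence under each hypothesis: P(data | box A) = (2/6)(2/6)(4/6) = 0.074074; P(data | box B) = (2/12)(2/12)(10/12) = 0.023148; P(data | box C) = (2/4)(2/4)(2/4) = 0.125; P(data | box D) = (7/11)(7/11)(4/11) = 0.14726; P(data | box E) = (7/8)(7/8)(1/8) = 0.095703.
Weighting by the prior gives 2/15 · 0.074074 = 0.0098765, 4/15 · 0.023148 = 0.0061728, 1/5 · 0.125 = 0.025, 4/15 · 0.14726 = 0.039269, 2/15 · 0.095703 = 0.01276; with total 0.093079.
Hence P(box D | data) = (0.039269) / (0.093079) = 0.42189.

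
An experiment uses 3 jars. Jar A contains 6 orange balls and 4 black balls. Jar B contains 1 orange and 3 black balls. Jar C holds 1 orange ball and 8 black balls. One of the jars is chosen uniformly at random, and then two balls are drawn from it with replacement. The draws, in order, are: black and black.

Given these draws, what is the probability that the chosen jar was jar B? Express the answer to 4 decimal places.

The likelihood of the observed sequence under each hypothesis: P(data | jar A) = (4/10)(4/10) = 0.16; P(data | jar B) = (3/4)(3/4) = 0.5625; P(data | jar C) = (8/9)(8/9) = 0.79012.
Weighting by the prior gives 1/3 · 0.16 = 0.053333, 1/3 · 0.5625 = 0.1875, 1/3 · 0.79012 = 0.26337; these sum to 0.50421.
Hence P(jar B | data) = (0.1875) / (0.50421) = 0.37187.

0.3719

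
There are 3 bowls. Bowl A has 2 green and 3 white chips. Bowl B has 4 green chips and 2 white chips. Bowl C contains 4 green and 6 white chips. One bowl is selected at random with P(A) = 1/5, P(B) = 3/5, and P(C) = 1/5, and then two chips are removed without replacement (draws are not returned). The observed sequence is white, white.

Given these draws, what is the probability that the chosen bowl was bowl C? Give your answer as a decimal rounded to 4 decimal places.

Compute the likelihood of the observed sequence for each case: P(data | bowl A) = (3/5)(2/4) = 3/10; P(data | bowl B) = (2/6)(1/5) = 1/15; P(data | bowl C) = (6/10)(5/9) = 1/3.
The prior-weighted likelihoods are 1/5 · 3/10 = 3/50, 3/5 · 1/15 = 1/25, 1/5 · 1/3 = 1/15; these sum to 1/6.
Therefore the posterior P(bowl C | data) = (1/15) / (1/6) = 2/5.

0.4000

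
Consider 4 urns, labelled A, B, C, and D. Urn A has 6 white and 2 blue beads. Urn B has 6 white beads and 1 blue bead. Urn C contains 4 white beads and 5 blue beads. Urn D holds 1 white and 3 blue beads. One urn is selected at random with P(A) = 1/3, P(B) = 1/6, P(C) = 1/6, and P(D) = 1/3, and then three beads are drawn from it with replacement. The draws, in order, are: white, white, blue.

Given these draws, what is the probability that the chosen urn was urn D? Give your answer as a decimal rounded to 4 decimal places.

0.1590

For each hypothesis, P(data | H) works out to: P(data | urn A) = (6/8)(6/8)(2/8) = 0.14062; P(data | urn B) = (6/7)(6/7)(1/7) = 0.10496; P(data | urn C) = (4/9)(4/9)(5/9) = 0.10974; P(data | urn D) = (1/4)(1/4)(3/4) = 0.046875.
Weighting by the prior gives 1/3 · 0.14062 = 0.046875, 1/6 · 0.10496 = 0.017493, 1/6 · 0.10974 = 0.01829, 1/3 · 0.046875 = 0.015625; these sum to 0.098283.
By Bayes' rule, P(urn D | data) = (0.015625) / (0.098283) = 0.15898.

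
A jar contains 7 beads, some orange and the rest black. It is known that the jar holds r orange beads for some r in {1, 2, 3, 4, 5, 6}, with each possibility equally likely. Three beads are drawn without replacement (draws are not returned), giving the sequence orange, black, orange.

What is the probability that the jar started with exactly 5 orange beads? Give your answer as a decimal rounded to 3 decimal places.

0.286

Compute the likelihood of the observed sequence for each case: P(data | r = 1) = (1/7)(6/6)(0/5) = 0; P(data | r = 2) = (2/7)(5/6)(1/5) = 1/21; P(data | r = 3) = (3/7)(4/6)(2/5) = 4/35; P(data | r = 4) = (4/7)(3/6)(3/5) = 6/35; P(data | r = 5) = (5/7)(2/6)(4/5) = 4/21; P(data | r = 6) = (6/7)(1/6)(5/5) = 1/7.
Multiplying each by its prior: 1/6 · 0 = 0, 1/6 · 1/21 = 1/126, 1/6 · 4/35 = 2/105, 1/6 · 6/35 = 1/35, 1/6 · 4/21 = 2/63, 1/6 · 1/7 = 1/42; summing to 1/9.
Hence P(r = 5 | data) = (2/63) / (1/9) = 2/7.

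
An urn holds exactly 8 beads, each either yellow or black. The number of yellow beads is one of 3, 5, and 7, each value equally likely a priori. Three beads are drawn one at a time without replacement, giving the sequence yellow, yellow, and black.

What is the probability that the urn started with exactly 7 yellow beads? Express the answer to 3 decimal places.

The likelihood of the observed sequence under each hypothesis: P(data | r = 3) = (3/8)(2/7)(5/6) = 5/56; P(data | r = 5) = (5/8)(4/7)(3/6) = 5/28; P(data | r = 7) = (7/8)(6/7)(1/6) = 1/8.
Weighting by the prior gives 1/3 · 5/56 = 5/168, 1/3 · 5/28 = 5/84, 1/3 · 1/8 = 1/24; summing to 11/84.
Therefore the posterior P(r = 7 | data) = (1/24) / (11/84) = 7/22.

0.318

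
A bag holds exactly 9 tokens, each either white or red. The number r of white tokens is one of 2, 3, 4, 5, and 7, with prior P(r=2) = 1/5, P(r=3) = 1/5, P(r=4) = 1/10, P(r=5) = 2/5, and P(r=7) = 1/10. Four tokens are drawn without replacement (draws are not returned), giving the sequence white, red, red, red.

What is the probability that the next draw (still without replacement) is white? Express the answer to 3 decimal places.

0.432

Compute the likelihood of the observed sequence for each case: P(data | r = 2) = (2/9)(7/8)(6/7)(5/6) = 5/36; P(data | r = 3) = (3/9)(6/8)(5/7)(4/6) = 5/42; P(data | r = 4) = (4/9)(5/8)(4/7)(3/6) = 5/63; P(data | r = 5) = (5/9)(4/8)(3/7)(2/6) = 5/126; P(data | r = 7) = (7/9)(2/8)(1/7)(0/6) = 0.
Weighting by the prior gives 1/5 · 5/36 = 1/36, 1/5 · 5/42 = 1/42, 1/10 · 5/63 = 1/126, 2/5 · 5/126 = 1/63, 1/10 · 0 = 0; these sum to 19/252.
Normalising, the posterior is P(r = 2 | data) = 7/19, P(r = 3 | data) = 6/19, P(r = 4 | data) = 2/19, P(r = 5 | data) = 4/19, P(r = 7 | data) = 0.
So P(white next | data) = Σ P(white next | H) P(H | data) = (1/5)(7/19) + (2/5)(6/19) + (3/5)(2/19) + (4/5)(4/19) = 41/95.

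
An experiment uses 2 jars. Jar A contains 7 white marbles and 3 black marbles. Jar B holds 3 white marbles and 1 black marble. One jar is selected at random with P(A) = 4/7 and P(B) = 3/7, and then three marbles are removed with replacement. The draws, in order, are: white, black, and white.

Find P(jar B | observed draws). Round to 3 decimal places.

0.418

The likelihood of the observed sequence under each hypothesis: P(data | jar A) = (7/10)(3/10)(7/10) = 0.147; P(data | jar B) = (3/4)(1/4)(3/4) = 0.14062.
The prior-weighted likelihoods are 4/7 · 0.147 = 0.084, 3/7 · 0.14062 = 0.060268; summing to 0.14427.
Therefore the posterior P(jar B | data) = (0.060268) / (0.14427) = 0.41775.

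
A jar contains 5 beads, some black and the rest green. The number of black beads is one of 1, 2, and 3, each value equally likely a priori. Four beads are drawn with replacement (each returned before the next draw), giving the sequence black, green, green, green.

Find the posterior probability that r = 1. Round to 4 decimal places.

Under each hypothesis, the probability of the observed sequence is: P(data | r = 1) = (1/5)(4/5)(4/5)(4/5) = 0.1024; P(data | r = 2) = (2/5)(3/5)(3/5)(3/5) = 0.0864; P(data | r = 3) = (3/5)(2/5)(2/5)(2/5) = 0.0384.
Multiplying each by its prior: 1/3 · 0.1024 = 0.034133, 1/3 · 0.0864 = 0.0288, 1/3 · 0.0384 = 0.0128; with total 0.075733.
Therefore the posterior P(r = 1 | data) = (0.034133) / (0.075733) = 0.4507.

0.4507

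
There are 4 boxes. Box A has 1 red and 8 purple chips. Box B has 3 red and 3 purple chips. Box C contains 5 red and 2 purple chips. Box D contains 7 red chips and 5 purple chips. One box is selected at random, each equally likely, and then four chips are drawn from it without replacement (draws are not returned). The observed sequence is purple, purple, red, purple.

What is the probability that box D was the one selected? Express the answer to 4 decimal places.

0.1799

Compute the likelihood of the observed sequence for each case: P(data | box A) = (8/9)(7/8)(1/7)(6/6) = 0.11111; P(data | box B) = (3/6)(2/5)(3/4)(1/3) = 0.05; P(data | box C) = (2/7)(1/6)(5/5)(0/4) = 0; P(data | box D) = (5/12)(4/11)(7/10)(3/9) = 0.035354.
Weighting by the prior gives 1/4 · 0.11111 = 0.027778, 1/4 · 0.05 = 0.0125, 1/4 · 0 = 0, 1/4 · 0.035354 = 0.0088384; these sum to 0.049116.
Hence P(box D | data) = (0.0088384) / (0.049116) = 0.17995.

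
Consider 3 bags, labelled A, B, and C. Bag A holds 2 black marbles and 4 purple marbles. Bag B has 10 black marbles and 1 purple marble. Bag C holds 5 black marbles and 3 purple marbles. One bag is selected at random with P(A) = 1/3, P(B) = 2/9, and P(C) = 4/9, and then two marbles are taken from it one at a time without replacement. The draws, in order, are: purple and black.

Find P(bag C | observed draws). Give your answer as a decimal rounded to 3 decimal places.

Under each hypothesis, the probability of the observed sequence is: P(data | bag A) = (4/6)(2/5) = 0.26667; P(data | bag B) = (1/11)(10/10) = 0.090909; P(data | bag C) = (3/8)(5/7) = 0.26786.
Multiplying each by its prior: 1/3 · 0.26667 = 0.088889, 2/9 · 0.090909 = 0.020202, 4/9 · 0.26786 = 0.11905; these sum to 0.22814.
By Bayes' rule, P(bag C | data) = (0.11905) / (0.22814) = 0.52182.

0.522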